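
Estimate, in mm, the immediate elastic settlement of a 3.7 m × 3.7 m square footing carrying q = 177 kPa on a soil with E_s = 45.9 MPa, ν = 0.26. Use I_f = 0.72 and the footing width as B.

Immediate (elastic) settlement: S_e = q·B·(1−ν²)/E_s · I_f.
E_s = 45.9 MPa = 45900 kPa.
S_e = 177 × 3.7 × (1 − 0.26²) / 45900 × 0.72
    = 177 × 3.7 × 0.9324 / 45900 × 0.72
    = 0.009578 m = 9.578 mm

S_e ≈ 9.58 mm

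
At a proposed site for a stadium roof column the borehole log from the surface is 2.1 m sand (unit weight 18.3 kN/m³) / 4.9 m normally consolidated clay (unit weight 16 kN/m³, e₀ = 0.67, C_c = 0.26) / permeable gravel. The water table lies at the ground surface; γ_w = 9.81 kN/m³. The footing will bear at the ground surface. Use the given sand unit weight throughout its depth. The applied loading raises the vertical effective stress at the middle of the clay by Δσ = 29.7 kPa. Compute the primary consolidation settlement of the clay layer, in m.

Mid-depth of clay below the ground surface: z = 2.1 + 4.9/2 = 4.55 m.
Total vertical stress at mid-clay: σ_v = 18.3×2.1 + 16×2.45 = 77.63 kPa.
Pore pressure: u = 9.81×(4.55 − 0) = 44.636 kPa.
Initial effective stress: σ'_0 = σ_v − u = 77.63 − 44.636 = 32.994 kPa.
Final effective stress: σ'_f = σ'_0 + Δσ = 32.994 + 29.7 = 62.694 kPa.
Normally consolidated clay, so the full stress increment lies on the virgin compression line:
S_c = C_c·H/(1+e₀)·log₁₀(σ'_f/σ'_0) = 0.26×4.9/(1+0.67)×log₁₀(62.694/32.994)
    = 0.76287 × 0.27879 = 0.2127 m

S_c ≈ 0.213 m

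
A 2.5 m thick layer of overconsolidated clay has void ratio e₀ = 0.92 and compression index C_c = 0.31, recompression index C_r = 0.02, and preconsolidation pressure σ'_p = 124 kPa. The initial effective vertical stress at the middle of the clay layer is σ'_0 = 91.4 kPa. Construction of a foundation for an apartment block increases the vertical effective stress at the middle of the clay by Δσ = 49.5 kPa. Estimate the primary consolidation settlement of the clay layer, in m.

S_c ≈ 0.0258 m

Final effective stress: σ'_f = 91.4 + 49.5 = 140.9 kPa.
σ'_f = 140.9 > σ'_p = 124 kPa, so the stress path crosses the preconsolidation pressure — recompression up to σ'_p, then virgin compression beyond:
S_c = H/(1+e₀)·[C_r·log₁₀(σ'_p/σ'_0) + C_c·log₁₀(σ'_f/σ'_p)]
    = 2.5/1.92 × [0.02×log₁₀(124/91.4) + 0.31×log₁₀(140.9/124)]
    = 1.3021 × [0.0026495 + 0.017202] = 0.02585 m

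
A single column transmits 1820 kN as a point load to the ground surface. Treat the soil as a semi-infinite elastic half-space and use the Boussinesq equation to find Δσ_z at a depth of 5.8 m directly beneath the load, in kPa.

Δσ_z ≈ 25.8 kPa

Boussinesq vertical stress below a point load on an elastic half-space:
Δσ_z = 3P/(2πz²) · [1 + (r/z)²]^(−5/2)
r/z = 0/5.8 = 0; [1+(r/z)²]^(−5/2) = 1.
Δσ_z = 3×1820/(2π×5.8²) × 1 = 25.832 × 1 = 25.83 kPa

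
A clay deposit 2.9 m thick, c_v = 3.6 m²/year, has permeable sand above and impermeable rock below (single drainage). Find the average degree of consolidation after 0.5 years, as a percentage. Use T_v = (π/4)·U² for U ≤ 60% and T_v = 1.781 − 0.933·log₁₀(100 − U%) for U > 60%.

U ≈ 52.2 %

Drainage path length: H_d = H = 2.9 m (single drainage).
T_v = c_v·t/H_d² = 3.6×0.5/2.9² = 0.21403.
T_v = 0.21403 corresponds to the U ≤ 60% branch:
U = √(4T_v/π) = 0.522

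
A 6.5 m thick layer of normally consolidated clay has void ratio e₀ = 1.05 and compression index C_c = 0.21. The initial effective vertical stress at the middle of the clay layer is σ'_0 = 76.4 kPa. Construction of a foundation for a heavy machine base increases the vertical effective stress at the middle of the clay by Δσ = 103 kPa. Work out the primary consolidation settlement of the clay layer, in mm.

S_c ≈ 247 mm

Final effective stress: σ'_f = σ'_0 + Δσ = 76.4 + 103 = 179.4 kPa.
Normally consolidated clay, so the full stress increment lies on the virgin compression line:
S_c = C_c·H/(1+e₀)·log₁₀(σ'_f/σ'_0) = 0.21×6.5/(1+1.05)×log₁₀(179.4/76.4)
    = 0.66585 × 0.37073 = 0.2469 m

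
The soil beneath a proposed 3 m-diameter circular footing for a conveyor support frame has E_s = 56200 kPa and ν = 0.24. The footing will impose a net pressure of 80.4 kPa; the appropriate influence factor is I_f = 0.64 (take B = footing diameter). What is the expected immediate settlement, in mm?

S_e ≈ 2.59 mm

Immediate (elastic) settlement: S_e = q·B·(1−ν²)/E_s · I_f.
S_e = 80.4 × 3 × (1 − 0.24²) / 56200 × 0.64
    = 80.4 × 3 × 0.9424 / 56200 × 0.64
    = 0.002589 m = 2.589 mm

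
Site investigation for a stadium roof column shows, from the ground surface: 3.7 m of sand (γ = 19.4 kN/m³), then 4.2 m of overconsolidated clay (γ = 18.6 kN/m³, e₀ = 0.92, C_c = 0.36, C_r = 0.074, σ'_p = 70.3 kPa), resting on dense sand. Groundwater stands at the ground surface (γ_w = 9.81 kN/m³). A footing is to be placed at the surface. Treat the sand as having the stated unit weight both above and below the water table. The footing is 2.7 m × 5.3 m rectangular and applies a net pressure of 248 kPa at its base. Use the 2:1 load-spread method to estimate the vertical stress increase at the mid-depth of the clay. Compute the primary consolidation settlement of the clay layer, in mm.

S_c ≈ 109 mm

Mid-depth of clay below the ground surface: z = 3.7 + 4.2/2 = 5.8 m.
Total vertical stress at mid-clay: σ_v = 19.4×3.7 + 18.6×2.1 = 110.84 kPa.
Pore pressure: u = 9.81×(5.8 − 0) = 56.898 kPa.
Initial effective stress: σ'_0 = σ_v − u = 110.84 − 56.898 = 53.942 kPa.
Stress increase at mid-clay by the 2:1 spreading method:
Δσ = qBL/((B+z)(L+z)) = 248×2.7×5.3/((2.7+5.8)(5.3+5.8)) = 37.614 kPa
Final effective stress: σ'_f = 53.942 + 37.614 = 91.556 kPa.
σ'_f = 91.556 > σ'_p = 70.3 kPa, so the stress path crosses the preconsolidation pressure — recompression up to σ'_p, then virgin compression beyond:
S_c = H/(1+e₀)·[C_r·log₁₀(σ'_p/σ'_0) + C_c·log₁₀(σ'_f/σ'_p)]
    = 4.2/1.92 × [0.074×log₁₀(70.3/53.942) + 0.36×log₁₀(91.556/70.3)]
    = 2.1875 × [0.0085121 + 0.041303] = 0.109 m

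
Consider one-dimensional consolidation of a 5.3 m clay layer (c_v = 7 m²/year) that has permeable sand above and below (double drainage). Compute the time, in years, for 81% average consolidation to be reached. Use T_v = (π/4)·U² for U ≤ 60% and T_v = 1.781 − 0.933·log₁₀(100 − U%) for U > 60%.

t ≈ 0.59 years

Drainage path length: H_d = H/2 = 2.65 m (double drainage).
U > 60%: T_v = 1.781 − 0.933·log₁₀(100 − 81) = 0.58792.
t = T_v·H_d²/c_v = 0.58792×2.65²/7 = 0.5898 years.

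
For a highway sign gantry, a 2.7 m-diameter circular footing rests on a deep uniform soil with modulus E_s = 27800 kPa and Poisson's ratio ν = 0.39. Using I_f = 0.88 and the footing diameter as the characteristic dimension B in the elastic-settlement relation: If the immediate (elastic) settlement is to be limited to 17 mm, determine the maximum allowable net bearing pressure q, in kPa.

S_e = q·B·(1−ν²)/E_s · I_f  ⇒  q = S_e·E_s / (B·(1−ν²)·I_f).
q = 0.017 × 27800 / (2.7 × 0.8479 × 0.88) = 234.6 kPa

q ≈ 235 kPa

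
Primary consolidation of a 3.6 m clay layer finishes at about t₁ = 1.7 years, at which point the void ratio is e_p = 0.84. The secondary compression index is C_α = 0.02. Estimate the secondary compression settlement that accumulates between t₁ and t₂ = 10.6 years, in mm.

S_s ≈ 31.1 mm

Secondary compression: S_s = C_α·H/(1+e_p)·log₁₀(t₂/t₁)
S_s = 0.02×3.6/(1+0.84)×log₁₀(10.6/1.7)
    = 0.03913 × 0.7949 = 0.0311 m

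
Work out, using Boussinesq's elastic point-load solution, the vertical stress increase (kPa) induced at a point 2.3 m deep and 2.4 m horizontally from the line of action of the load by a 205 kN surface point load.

Δσ_z ≈ 2.93 kPa

Boussinesq vertical stress below a point load on an elastic half-space:
Δσ_z = 3P/(2πz²) · [1 + (r/z)²]^(−5/2)
r/z = 2.4/2.3 = 1.0435; [1+(r/z)²]^(−5/2) = 0.15857.
Δσ_z = 3×205/(2π×2.3²) × 0.15857 = 18.503 × 0.15857 = 2.934 kPa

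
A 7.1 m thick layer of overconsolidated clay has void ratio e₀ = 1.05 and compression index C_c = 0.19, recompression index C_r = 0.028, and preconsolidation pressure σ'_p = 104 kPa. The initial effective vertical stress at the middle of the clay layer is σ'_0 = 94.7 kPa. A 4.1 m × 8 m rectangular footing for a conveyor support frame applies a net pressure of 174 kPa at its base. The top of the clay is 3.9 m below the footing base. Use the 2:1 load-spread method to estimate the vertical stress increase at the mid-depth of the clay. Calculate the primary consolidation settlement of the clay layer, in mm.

S_c ≈ 60.3 mm

Mid-depth of clay below the footing base: z = 3.9 + 7.1/2 = 7.45 m.
Stress increase at mid-clay by the 2:1 spreading method:
Δσ = qBL/((B+z)(L+z)) = 174×4.1×8/((4.1+7.45)(8+7.45)) = 31.983 kPa
Final effective stress: σ'_f = 94.7 + 31.983 = 126.68 kPa.
σ'_f = 126.68 > σ'_p = 104 kPa, so the stress path crosses the preconsolidation pressure — recompression up to σ'_p, then virgin compression beyond:
S_c = H/(1+e₀)·[C_r·log₁₀(σ'_p/σ'_0) + C_c·log₁₀(σ'_f/σ'_p)]
    = 7.1/2.05 × [0.028×log₁₀(104/94.7) + 0.19×log₁₀(126.68/104)]
    = 3.4634 × [0.0011391 + 0.016278] = 0.06032 m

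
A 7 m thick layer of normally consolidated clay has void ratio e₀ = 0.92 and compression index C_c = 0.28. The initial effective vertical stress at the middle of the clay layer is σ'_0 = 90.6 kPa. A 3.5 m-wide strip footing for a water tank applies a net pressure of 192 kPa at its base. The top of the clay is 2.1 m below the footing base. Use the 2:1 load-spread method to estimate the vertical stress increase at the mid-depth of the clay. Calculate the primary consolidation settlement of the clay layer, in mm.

S_c ≈ 264 mm

Mid-depth of clay below the footing base: z = 2.1 + 7/2 = 5.6 m.
Stress increase at mid-clay by the 2:1 spreading method:
Δσ = qB/(B+z) = 192×3.5/(3.5+5.6) = 73.846 kPa
Final effective stress: σ'_f = σ'_0 + Δσ = 90.6 + 73.846 = 164.45 kPa.
Normally consolidated clay, so the full stress increment lies on the virgin compression line:
S_c = C_c·H/(1+e₀)·log₁₀(σ'_f/σ'_0) = 0.28×7/(1+0.92)×log₁₀(164.45/90.6)
    = 1.0208 × 0.25891 = 0.2643 m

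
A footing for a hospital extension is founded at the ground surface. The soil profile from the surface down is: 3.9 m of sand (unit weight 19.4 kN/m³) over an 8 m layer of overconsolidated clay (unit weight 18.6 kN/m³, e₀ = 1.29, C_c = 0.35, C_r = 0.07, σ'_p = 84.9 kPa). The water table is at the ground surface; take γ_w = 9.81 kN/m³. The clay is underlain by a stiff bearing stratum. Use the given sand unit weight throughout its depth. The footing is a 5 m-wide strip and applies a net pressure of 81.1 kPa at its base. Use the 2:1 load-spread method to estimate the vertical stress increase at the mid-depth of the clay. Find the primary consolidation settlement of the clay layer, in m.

Mid-depth of clay below the ground surface: z = 3.9 + 8/2 = 7.9 m.
Total vertical stress at mid-clay: σ_v = 19.4×3.9 + 18.6×4 = 150.06 kPa.
Pore pressure: u = 9.81×(7.9 − 0) = 77.499 kPa.
Initial effective stress: σ'_0 = σ_v − u = 150.06 − 77.499 = 72.561 kPa.
Stress increase at mid-clay by the 2:1 spreading method:
Δσ = qB/(B+z) = 81.1×5/(5+7.9) = 31.434 kPa
Final effective stress: σ'_f = 72.561 + 31.434 = 104 kPa.
σ'_f = 104 > σ'_p = 84.9 kPa, so the stress path crosses the preconsolidation pressure — recompression up to σ'_p, then virgin compression beyond:
S_c = H/(1+e₀)·[C_r·log₁₀(σ'_p/σ'_0) + C_c·log₁₀(σ'_f/σ'_p)]
    = 8/2.29 × [0.07×log₁₀(84.9/72.561) + 0.35×log₁₀(104/84.9)]
    = 3.4934 × [0.0047743 + 0.030844] = 0.1244 m

S_c ≈ 0.124 m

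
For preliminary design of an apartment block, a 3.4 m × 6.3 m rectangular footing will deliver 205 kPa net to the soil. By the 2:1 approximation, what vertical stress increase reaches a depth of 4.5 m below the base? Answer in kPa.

Δσ_z ≈ 51.5 kPa

By the 2:1 method the load spreads at 1 horizontal : 2 vertical, so at depth z the loaded area has grown by z in each plan dimension:
Δσ = qBL/((B+z)(L+z)) = 205×3.4×6.3/((3.4+4.5)(6.3+4.5)) = 51.466 kPa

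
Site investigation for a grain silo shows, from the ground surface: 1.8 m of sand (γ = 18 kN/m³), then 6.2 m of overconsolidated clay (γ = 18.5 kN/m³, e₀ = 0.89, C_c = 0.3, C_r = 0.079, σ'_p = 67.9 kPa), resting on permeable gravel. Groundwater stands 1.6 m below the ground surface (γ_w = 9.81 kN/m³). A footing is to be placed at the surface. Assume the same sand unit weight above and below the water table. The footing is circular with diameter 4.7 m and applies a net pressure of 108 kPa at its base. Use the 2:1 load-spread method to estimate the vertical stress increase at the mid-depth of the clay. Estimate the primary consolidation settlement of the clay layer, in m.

Mid-depth of clay below the ground surface: z = 1.8 + 6.2/2 = 4.9 m.
Total vertical stress at mid-clay: σ_v = 18×1.8 + 18.5×3.1 = 89.75 kPa.
Pore pressure: u = 9.81×(4.9 − 1.6) = 32.373 kPa.
Initial effective stress: σ'_0 = σ_v − u = 89.75 − 32.373 = 57.377 kPa.
Stress increase at mid-clay by the 2:1 spreading method:
Δσ ≈ qD²/(D+z)² = 108×4.7²/(4.7+4.9)² = 25.887 kPa
Final effective stress: σ'_f = 57.377 + 25.887 = 83.264 kPa.
σ'_f = 83.264 > σ'_p = 67.9 kPa, so the stress path crosses the preconsolidation pressure — recompression up to σ'_p, then virgin compression beyond:
S_c = H/(1+e₀)·[C_r·log₁₀(σ'_p/σ'_0) + C_c·log₁₀(σ'_f/σ'_p)]
    = 6.2/1.89 × [0.079×log₁₀(67.9/57.377) + 0.3×log₁₀(83.264/67.9)]
    = 3.2804 × [0.0057774 + 0.026576] = 0.1061 m

S_c ≈ 0.106 m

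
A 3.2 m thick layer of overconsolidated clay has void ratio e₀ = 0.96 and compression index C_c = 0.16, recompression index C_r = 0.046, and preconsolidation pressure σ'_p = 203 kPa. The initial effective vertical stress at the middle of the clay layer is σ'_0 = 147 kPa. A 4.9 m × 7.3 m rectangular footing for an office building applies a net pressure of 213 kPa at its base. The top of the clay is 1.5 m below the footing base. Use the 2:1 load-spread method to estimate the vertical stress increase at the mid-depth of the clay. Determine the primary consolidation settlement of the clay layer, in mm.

S_c ≈ 28.8 mm

Mid-depth of clay below the footing base: z = 1.5 + 3.2/2 = 3.1 m.
Stress increase at mid-clay by the 2:1 spreading method:
Δσ = qBL/((B+z)(L+z)) = 213×4.9×7.3/((4.9+3.1)(7.3+3.1)) = 91.575 kPa
Final effective stress: σ'_f = 147 + 91.575 = 238.57 kPa.
σ'_f = 238.57 > σ'_p = 203 kPa, so the stress path crosses the preconsolidation pressure — recompression up to σ'_p, then virgin compression beyond:
S_c = H/(1+e₀)·[C_r·log₁₀(σ'_p/σ'_0) + C_c·log₁₀(σ'_f/σ'_p)]
    = 3.2/1.96 × [0.046×log₁₀(203/147) + 0.16×log₁₀(238.57/203)]
    = 1.6327 × [0.0064482 + 0.011219] = 0.02885 m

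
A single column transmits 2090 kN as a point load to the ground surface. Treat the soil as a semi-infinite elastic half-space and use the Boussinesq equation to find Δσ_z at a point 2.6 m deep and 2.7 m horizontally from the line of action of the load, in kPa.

Boussinesq vertical stress below a point load on an elastic half-space:
Δσ_z = 3P/(2πz²) · [1 + (r/z)²]^(−5/2)
r/z = 2.7/2.6 = 1.0385; [1+(r/z)²]^(−5/2) = 0.16057.
Δσ_z = 3×2090/(2π×2.6²) × 0.16057 = 147.62 × 0.16057 = 23.7 kPa

Δσ_z ≈ 23.7 kPa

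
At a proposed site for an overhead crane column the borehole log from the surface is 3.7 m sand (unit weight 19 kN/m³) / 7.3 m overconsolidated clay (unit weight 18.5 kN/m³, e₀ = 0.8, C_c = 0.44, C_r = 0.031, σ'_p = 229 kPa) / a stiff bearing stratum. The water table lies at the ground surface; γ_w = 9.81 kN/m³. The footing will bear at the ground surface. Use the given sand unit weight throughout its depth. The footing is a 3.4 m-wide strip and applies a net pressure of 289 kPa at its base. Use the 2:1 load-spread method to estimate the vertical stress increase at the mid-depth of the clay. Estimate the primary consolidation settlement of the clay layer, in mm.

S_c ≈ 47.6 mm

Mid-depth of clay below the ground surface: z = 3.7 + 7.3/2 = 7.35 m.
Total vertical stress at mid-clay: σ_v = 19×3.7 + 18.5×3.65 = 137.82 kPa.
Pore pressure: u = 9.81×(7.35 − 0) = 72.103 kPa.
Initial effective stress: σ'_0 = σ_v − u = 137.82 − 72.103 = 65.717 kPa.
Stress increase at mid-clay by the 2:1 spreading method:
Δσ = qB/(B+z) = 289×3.4/(3.4+7.35) = 91.405 kPa
Final effective stress: σ'_f = 65.717 + 91.405 = 157.12 kPa.
σ'_f = 157.12 ≤ σ'_p = 229 kPa, so the clay remains overconsolidated and only the recompression index applies:
S_c = C_r·H/(1+e₀)·log₁₀(σ'_f/σ'_0) = 0.031×7.3/1.8×log₁₀(157.12/65.717)
    = 0.12572 × 0.37855 = 0.04759 m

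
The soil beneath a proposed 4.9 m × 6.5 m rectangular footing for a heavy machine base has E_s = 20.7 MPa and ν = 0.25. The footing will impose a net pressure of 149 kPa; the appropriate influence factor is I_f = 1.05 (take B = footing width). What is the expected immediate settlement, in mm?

S_e ≈ 34.7 mm

Immediate (elastic) settlement: S_e = q·B·(1−ν²)/E_s · I_f.
E_s = 20.7 MPa = 20700 kPa.
S_e = 149 × 4.9 × (1 − 0.25²) / 20700 × 1.05
    = 149 × 4.9 × 0.9375 / 20700 × 1.05
    = 0.03472 m = 34.72 mm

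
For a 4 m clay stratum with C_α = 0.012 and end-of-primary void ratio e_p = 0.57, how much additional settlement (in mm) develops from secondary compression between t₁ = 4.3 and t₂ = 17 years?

S_s ≈ 18.3 mm

Secondary compression: S_s = C_α·H/(1+e_p)·log₁₀(t₂/t₁)
S_s = 0.012×4/(1+0.57)×log₁₀(17/4.3)
    = 0.03057 × 0.597 = 0.01825 m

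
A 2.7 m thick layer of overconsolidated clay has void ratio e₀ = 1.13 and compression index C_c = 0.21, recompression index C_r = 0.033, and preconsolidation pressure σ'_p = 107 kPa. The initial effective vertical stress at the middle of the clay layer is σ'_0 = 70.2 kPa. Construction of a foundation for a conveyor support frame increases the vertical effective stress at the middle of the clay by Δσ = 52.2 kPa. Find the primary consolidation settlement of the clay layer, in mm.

Final effective stress: σ'_f = 70.2 + 52.2 = 122.4 kPa.
σ'_f = 122.4 > σ'_p = 107 kPa, so the stress path crosses the preconsolidation pressure — recompression up to σ'_p, then virgin compression beyond:
S_c = H/(1+e₀)·[C_r·log₁₀(σ'_p/σ'_0) + C_c·log₁₀(σ'_f/σ'_p)]
    = 2.7/2.13 × [0.033×log₁₀(107/70.2) + 0.21×log₁₀(122.4/107)]
    = 1.2676 × [0.0060405 + 0.012264] = 0.0232 m

S_c ≈ 23.2 mm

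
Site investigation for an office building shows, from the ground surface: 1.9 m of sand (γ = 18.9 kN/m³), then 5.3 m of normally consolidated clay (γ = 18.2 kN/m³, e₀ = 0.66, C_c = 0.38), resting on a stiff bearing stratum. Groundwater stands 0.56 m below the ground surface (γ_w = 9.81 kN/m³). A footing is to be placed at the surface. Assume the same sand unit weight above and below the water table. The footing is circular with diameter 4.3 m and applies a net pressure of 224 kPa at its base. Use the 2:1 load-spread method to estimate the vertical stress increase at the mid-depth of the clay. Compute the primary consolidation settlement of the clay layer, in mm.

S_c ≈ 409 mm

Mid-depth of clay below the ground surface: z = 1.9 + 5.3/2 = 4.55 m.
Total vertical stress at mid-clay: σ_v = 18.9×1.9 + 18.2×2.65 = 84.14 kPa.
Pore pressure: u = 9.81×(4.55 − 0.56) = 39.142 kPa.
Initial effective stress: σ'_0 = σ_v − u = 84.14 − 39.142 = 44.998 kPa.
Stress increase at mid-clay by the 2:1 spreading method:
Δσ ≈ qD²/(D+z)² = 224×4.3²/(4.3+4.55)² = 52.881 kPa
Final effective stress: σ'_f = σ'_0 + Δσ = 44.998 + 52.881 = 97.879 kPa.
Normally consolidated clay, so the full stress increment lies on the virgin compression line:
S_c = C_c·H/(1+e₀)·log₁₀(σ'_f/σ'_0) = 0.38×5.3/(1+0.66)×log₁₀(97.879/44.998)
    = 1.2133 × 0.3375 = 0.4095 m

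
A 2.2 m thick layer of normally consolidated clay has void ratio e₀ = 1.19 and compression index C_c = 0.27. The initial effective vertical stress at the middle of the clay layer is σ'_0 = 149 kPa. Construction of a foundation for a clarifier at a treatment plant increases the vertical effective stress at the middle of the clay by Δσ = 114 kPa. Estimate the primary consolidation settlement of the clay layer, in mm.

S_c ≈ 66.9 mm

Final effective stress: σ'_f = σ'_0 + Δσ = 149 + 114 = 263 kPa.
Normally consolidated clay, so the full stress increment lies on the virgin compression line:
S_c = C_c·H/(1+e₀)·log₁₀(σ'_f/σ'_0) = 0.27×2.2/(1+1.19)×log₁₀(263/149)
    = 0.27123 × 0.24677 = 0.06693 m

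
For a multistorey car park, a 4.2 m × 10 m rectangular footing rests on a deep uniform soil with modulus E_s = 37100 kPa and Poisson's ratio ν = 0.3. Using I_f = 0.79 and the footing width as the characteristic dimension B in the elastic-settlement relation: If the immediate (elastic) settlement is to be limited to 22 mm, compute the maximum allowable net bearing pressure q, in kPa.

S_e = q·B·(1−ν²)/E_s · I_f  ⇒  q = S_e·E_s / (B·(1−ν²)·I_f).
q = 0.022 × 37100 / (4.2 × 0.91 × 0.79) = 270.3 kPa

q ≈ 270 kPa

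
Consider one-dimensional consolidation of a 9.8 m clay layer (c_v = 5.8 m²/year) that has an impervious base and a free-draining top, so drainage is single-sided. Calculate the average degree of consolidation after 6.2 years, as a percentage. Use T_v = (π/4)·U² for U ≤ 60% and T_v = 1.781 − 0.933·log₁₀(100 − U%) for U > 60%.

U ≈ 67.8 %

Drainage path length: H_d = H = 9.8 m (single drainage).
T_v = c_v·t/H_d² = 5.8×6.2/9.8² = 0.37443.
T_v = 0.37443 corresponds to the U > 60% branch:
U = 1 − 10^((1.781 − T_v)/0.933)/100 = 0.6782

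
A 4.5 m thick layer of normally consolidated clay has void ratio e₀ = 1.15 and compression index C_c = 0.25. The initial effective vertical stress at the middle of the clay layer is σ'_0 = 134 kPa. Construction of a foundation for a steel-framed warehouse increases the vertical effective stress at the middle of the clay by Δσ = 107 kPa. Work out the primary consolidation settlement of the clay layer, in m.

Final effective stress: σ'_f = σ'_0 + Δσ = 134 + 107 = 241 kPa.
Normally consolidated clay, so the full stress increment lies on the virgin compression line:
S_c = C_c·H/(1+e₀)·log₁₀(σ'_f/σ'_0) = 0.25×4.5/(1+1.15)×log₁₀(241/134)
    = 0.52326 × 0.25491 = 0.1334 m

S_c ≈ 0.133 m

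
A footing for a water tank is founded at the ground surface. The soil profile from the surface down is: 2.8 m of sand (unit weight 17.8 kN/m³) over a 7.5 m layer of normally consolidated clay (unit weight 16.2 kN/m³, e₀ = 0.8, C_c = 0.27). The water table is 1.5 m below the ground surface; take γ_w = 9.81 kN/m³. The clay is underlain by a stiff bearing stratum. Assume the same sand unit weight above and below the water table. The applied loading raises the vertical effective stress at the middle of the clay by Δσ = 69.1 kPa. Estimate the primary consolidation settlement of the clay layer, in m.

Mid-depth of clay below the ground surface: z = 2.8 + 7.5/2 = 6.55 m.
Total vertical stress at mid-clay: σ_v = 17.8×2.8 + 16.2×3.75 = 110.59 kPa.
Pore pressure: u = 9.81×(6.55 − 1.5) = 49.541 kPa.
Initial effective stress: σ'_0 = σ_v − u = 110.59 − 49.541 = 61.049 kPa.
Final effective stress: σ'_f = σ'_0 + Δσ = 61.049 + 69.1 = 130.15 kPa.
Normally consolidated clay, so the full stress increment lies on the virgin compression line:
S_c = C_c·H/(1+e₀)·log₁₀(σ'_f/σ'_0) = 0.27×7.5/(1+0.8)×log₁₀(130.15/61.049)
    = 1.125 × 0.32877 = 0.3699 m

S_c ≈ 0.37 m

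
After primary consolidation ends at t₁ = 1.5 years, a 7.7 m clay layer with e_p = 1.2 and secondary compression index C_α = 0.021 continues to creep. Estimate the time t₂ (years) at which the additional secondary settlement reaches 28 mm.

t₂ ≈ 3.61 years

S_s = C_α·H/(1+e_p)·log₁₀(t₂/t₁) ⇒ log₁₀(t₂/t₁) = S_s·(1+e_p)/(C_α·H).
log₁₀(t₂/t₁) = 0.028 × (1+1.2) / (0.021×7.7) = 0.381
t₂ = t₁ × 10^0.381 = 1.5 × 2.404 = 3.606 years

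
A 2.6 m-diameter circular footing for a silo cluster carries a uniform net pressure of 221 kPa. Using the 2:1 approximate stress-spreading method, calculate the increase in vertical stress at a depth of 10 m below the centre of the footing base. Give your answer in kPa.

Δσ_z ≈ 9.41 kPa

By the 2:1 method the load spreads at 1 horizontal : 2 vertical, so at depth z the loaded area has grown by z in each plan dimension:
Δσ ≈ qD²/(D+z)² = 221×2.6²/(2.6+10)² = 9.4102 kPa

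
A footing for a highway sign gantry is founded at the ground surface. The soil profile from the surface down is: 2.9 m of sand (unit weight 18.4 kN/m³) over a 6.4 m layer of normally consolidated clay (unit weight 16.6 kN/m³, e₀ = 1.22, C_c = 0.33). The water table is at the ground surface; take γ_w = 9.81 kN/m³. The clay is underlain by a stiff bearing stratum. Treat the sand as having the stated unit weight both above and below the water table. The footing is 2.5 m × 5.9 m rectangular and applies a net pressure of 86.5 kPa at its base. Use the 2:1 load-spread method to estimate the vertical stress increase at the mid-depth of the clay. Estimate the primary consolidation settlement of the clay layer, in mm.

Mid-depth of clay below the ground surface: z = 2.9 + 6.4/2 = 6.1 m.
Total vertical stress at mid-clay: σ_v = 18.4×2.9 + 16.6×3.2 = 106.48 kPa.
Pore pressure: u = 9.81×(6.1 − 0) = 59.841 kPa.
Initial effective stress: σ'_0 = σ_v − u = 106.48 − 59.841 = 46.639 kPa.
Stress increase at mid-clay by the 2:1 spreading method:
Δσ = qBL/((B+z)(L+z)) = 86.5×2.5×5.9/((2.5+6.1)(5.9+6.1)) = 12.363 kPa
Final effective stress: σ'_f = σ'_0 + Δσ = 46.639 + 12.363 = 59.002 kPa.
Normally consolidated clay, so the full stress increment lies on the virgin compression line:
S_c = C_c·H/(1+e₀)·log₁₀(σ'_f/σ'_0) = 0.33×6.4/(1+1.22)×log₁₀(59.002/46.639)
    = 0.95135 × 0.10212 = 0.09715 m

S_c ≈ 97.2 mm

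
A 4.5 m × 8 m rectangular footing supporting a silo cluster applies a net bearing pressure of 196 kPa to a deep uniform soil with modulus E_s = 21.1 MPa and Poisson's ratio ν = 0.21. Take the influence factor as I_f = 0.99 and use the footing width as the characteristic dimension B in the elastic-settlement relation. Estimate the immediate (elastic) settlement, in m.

Immediate (elastic) settlement: S_e = q·B·(1−ν²)/E_s · I_f.
E_s = 21.1 MPa = 21100 kPa.
S_e = 196 × 4.5 × (1 − 0.21²) / 21100 × 0.99
    = 196 × 4.5 × 0.9559 / 21100 × 0.99
    = 0.03956 m

S_e ≈ 0.0396 m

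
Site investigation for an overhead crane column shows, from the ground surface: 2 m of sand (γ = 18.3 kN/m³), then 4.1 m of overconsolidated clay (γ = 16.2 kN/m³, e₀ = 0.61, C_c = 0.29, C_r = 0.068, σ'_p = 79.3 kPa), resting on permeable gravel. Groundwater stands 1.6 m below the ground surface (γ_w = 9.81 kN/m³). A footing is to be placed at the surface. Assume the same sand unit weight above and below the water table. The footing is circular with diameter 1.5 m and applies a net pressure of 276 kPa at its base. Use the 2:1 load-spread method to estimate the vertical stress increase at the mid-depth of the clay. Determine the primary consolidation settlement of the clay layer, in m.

Mid-depth of clay below the ground surface: z = 2 + 4.1/2 = 4.05 m.
Total vertical stress at mid-clay: σ_v = 18.3×2 + 16.2×2.05 = 69.81 kPa.
Pore pressure: u = 9.81×(4.05 − 1.6) = 24.035 kPa.
Initial effective stress: σ'_0 = σ_v − u = 69.81 − 24.035 = 45.775 kPa.
Stress increase at mid-clay by the 2:1 spreading method:
Δσ ≈ qD²/(D+z)² = 276×1.5²/(1.5+4.05)² = 20.161 kPa
Final effective stress: σ'_f = 45.775 + 20.161 = 65.936 kPa.
σ'_f = 65.936 ≤ σ'_p = 79.3 kPa, so the clay remains overconsolidated and only the recompression index applies:
S_c = C_r·H/(1+e₀)·log₁₀(σ'_f/σ'_0) = 0.068×4.1/1.61×log₁₀(65.936/45.775)
    = 0.17317 × 0.15849 = 0.02745 m

S_c ≈ 0.0274 m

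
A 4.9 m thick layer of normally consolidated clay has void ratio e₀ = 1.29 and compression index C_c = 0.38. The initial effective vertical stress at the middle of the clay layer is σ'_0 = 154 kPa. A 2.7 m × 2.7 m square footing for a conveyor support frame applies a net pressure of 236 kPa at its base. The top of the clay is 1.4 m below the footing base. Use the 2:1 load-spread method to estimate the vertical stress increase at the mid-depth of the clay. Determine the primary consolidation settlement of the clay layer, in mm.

Mid-depth of clay below the footing base: z = 1.4 + 4.9/2 = 3.85 m.
Stress increase at mid-clay by the 2:1 spreading method:
Δσ = qBL/((B+z)(L+z)) = 236×2.7×2.7/((2.7+3.85)(2.7+3.85)) = 40.101 kPa
Final effective stress: σ'_f = σ'_0 + Δσ = 154 + 40.101 = 194.1 kPa.
Normally consolidated clay, so the full stress increment lies on the virgin compression line:
S_c = C_c·H/(1+e₀)·log₁₀(σ'_f/σ'_0) = 0.38×4.9/(1+1.29)×log₁₀(194.1/154)
    = 0.8131 × 0.1005 = 0.08172 m

S_c ≈ 81.7 mm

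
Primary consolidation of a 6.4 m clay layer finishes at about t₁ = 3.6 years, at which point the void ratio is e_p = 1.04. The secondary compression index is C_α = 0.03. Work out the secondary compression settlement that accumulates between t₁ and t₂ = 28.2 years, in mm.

Secondary compression: S_s = C_α·H/(1+e_p)·log₁₀(t₂/t₁)
S_s = 0.03×6.4/(1+1.04)×log₁₀(28.2/3.6)
    = 0.09412 × 0.8939 = 0.08414 m

S_s ≈ 84.1 mm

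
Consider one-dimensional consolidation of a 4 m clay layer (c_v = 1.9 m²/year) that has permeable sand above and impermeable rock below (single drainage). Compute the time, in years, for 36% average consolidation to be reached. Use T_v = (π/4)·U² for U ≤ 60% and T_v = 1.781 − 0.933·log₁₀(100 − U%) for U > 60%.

Drainage path length: H_d = H = 4 m (single drainage).
U ≤ 60%: T_v = (π/4)·U² = (π/4)×0.36² = 0.10179.
t = T_v·H_d²/c_v = 0.10179×4²/1.9 = 0.8572 years.

t ≈ 0.857 years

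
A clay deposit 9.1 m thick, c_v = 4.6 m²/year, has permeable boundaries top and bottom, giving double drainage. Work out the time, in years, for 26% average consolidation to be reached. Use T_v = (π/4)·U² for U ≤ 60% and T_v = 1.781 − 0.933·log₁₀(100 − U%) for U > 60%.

Drainage path length: H_d = H/2 = 4.55 m (double drainage).
U ≤ 60%: T_v = (π/4)·U² = (π/4)×0.26² = 0.053093.
t = T_v·H_d²/c_v = 0.053093×4.55²/4.6 = 0.2389 years.

t ≈ 0.239 years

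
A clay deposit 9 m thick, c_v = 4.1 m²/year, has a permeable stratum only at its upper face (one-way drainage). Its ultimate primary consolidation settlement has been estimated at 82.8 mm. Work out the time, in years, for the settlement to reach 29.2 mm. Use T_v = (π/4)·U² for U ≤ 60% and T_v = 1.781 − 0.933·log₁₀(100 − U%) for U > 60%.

Drainage path length: H_d = H = 9 m (single drainage).
U = S(t)/S_ult = 29.2/82.8 = 0.3527.
U ≤ 60%: T_v = (π/4)·U² = (π/4)×0.35266² = 0.097678.
t = T_v·H_d²/c_v = 0.097678×9²/4.1 = 1.93 years.

t ≈ 1.93 years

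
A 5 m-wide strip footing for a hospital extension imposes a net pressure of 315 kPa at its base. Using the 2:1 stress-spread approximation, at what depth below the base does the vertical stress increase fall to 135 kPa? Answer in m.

z ≈ 6.67 m

2:1 spreading — at depth z the loaded area has grown by z in each plan dimension:
qB/(B+z) = Δσ_z ⇒ z = qB/Δσ_z − B = 315×5/135 − 5 = 6.667 m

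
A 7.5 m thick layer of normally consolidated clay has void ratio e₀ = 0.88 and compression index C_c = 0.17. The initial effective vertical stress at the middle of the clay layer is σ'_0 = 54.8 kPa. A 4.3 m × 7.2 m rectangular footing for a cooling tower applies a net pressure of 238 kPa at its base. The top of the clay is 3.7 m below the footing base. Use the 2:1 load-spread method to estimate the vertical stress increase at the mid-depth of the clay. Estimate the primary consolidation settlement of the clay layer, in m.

Mid-depth of clay below the footing base: z = 3.7 + 7.5/2 = 7.45 m.
Stress increase at mid-clay by the 2:1 spreading method:
Δσ = qBL/((B+z)(L+z)) = 238×4.3×7.2/((4.3+7.45)(7.2+7.45)) = 42.806 kPa
Final effective stress: σ'_f = σ'_0 + Δσ = 54.8 + 42.806 = 97.606 kPa.
Normally consolidated clay, so the full stress increment lies on the virgin compression line:
S_c = C_c·H/(1+e₀)·log₁₀(σ'_f/σ'_0) = 0.17×7.5/(1+0.88)×log₁₀(97.606/54.8)
    = 0.67819 × 0.2507 = 0.17 m

S_c ≈ 0.17 m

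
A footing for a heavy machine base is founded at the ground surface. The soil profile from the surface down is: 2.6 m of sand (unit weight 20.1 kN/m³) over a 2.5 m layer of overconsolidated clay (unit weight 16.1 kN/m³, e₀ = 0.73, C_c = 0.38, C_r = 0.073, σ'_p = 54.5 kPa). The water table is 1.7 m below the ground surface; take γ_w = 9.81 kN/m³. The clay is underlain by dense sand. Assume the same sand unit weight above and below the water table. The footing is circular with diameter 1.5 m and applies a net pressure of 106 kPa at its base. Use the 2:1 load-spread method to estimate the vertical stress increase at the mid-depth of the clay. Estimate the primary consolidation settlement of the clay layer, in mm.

Mid-depth of clay below the ground surface: z = 2.6 + 2.5/2 = 3.85 m.
Total vertical stress at mid-clay: σ_v = 20.1×2.6 + 16.1×1.25 = 72.385 kPa.
Pore pressure: u = 9.81×(3.85 − 1.7) = 21.091 kPa.
Initial effective stress: σ'_0 = σ_v − u = 72.385 − 21.091 = 51.294 kPa.
Stress increase at mid-clay by the 2:1 spreading method:
Δσ ≈ qD²/(D+z)² = 106×1.5²/(1.5+3.85)² = 8.3326 kPa
Final effective stress: σ'_f = 51.294 + 8.3326 = 59.627 kPa.
σ'_f = 59.627 > σ'_p = 54.5 kPa, so the stress path crosses the preconsolidation pressure — recompression up to σ'_p, then virgin compression beyond:
S_c = H/(1+e₀)·[C_r·log₁₀(σ'_p/σ'_0) + C_c·log₁₀(σ'_f/σ'_p)]
    = 2.5/1.73 × [0.073×log₁₀(54.5/51.294) + 0.38×log₁₀(59.627/54.5)]
    = 1.4451 × [0.0019221 + 0.014838] = 0.02422 m

S_c ≈ 24.2 mm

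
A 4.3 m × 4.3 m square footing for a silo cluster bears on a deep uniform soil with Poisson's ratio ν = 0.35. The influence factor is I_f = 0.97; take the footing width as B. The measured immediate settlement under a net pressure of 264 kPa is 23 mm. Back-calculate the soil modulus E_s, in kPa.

E_s ≈ 42000 kPa

S_e = q·B·(1−ν²)/E_s · I_f  ⇒  E_s = q·B·(1−ν²)·I_f / S_e.
E_s = 264 × 4.3 × 0.8775 × 0.97 / 0.023 = 42010 kPa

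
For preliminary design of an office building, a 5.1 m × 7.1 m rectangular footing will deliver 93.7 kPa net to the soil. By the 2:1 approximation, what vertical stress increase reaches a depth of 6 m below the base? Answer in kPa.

Δσ_z ≈ 23.3 kPa

By the 2:1 method the load spreads at 1 horizontal : 2 vertical, so at depth z the loaded area has grown by z in each plan dimension:
Δσ = qBL/((B+z)(L+z)) = 93.7×5.1×7.1/((5.1+6)(7.1+6)) = 23.333 kPa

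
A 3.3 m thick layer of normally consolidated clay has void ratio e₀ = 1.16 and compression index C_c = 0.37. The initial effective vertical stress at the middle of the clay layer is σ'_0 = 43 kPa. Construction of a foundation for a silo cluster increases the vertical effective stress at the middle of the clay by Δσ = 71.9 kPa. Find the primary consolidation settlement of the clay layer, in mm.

S_c ≈ 241 mm

Final effective stress: σ'_f = σ'_0 + Δσ = 43 + 71.9 = 114.9 kPa.
Normally consolidated clay, so the full stress increment lies on the virgin compression line:
S_c = C_c·H/(1+e₀)·log₁₀(σ'_f/σ'_0) = 0.37×3.3/(1+1.16)×log₁₀(114.9/43)
    = 0.56528 × 0.42685 = 0.2413 m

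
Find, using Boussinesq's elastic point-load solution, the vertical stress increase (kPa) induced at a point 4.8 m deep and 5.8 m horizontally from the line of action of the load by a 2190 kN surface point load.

Δσ_z ≈ 4.78 kPa

Boussinesq vertical stress below a point load on an elastic half-space:
Δσ_z = 3P/(2πz²) · [1 + (r/z)²]^(−5/2)
r/z = 5.8/4.8 = 1.2083; [1+(r/z)²]^(−5/2) = 0.10535.
Δσ_z = 3×2190/(2π×4.8²) × 0.10535 = 45.384 × 0.10535 = 4.781 kPa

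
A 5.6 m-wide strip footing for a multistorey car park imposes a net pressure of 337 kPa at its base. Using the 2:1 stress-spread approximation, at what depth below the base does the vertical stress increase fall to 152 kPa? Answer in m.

z ≈ 6.82 m

2:1 spreading — at depth z the loaded area has grown by z in each plan dimension:
qB/(B+z) = Δσ_z ⇒ z = qB/Δσ_z − B = 337×5.6/152 − 5.6 = 6.816 m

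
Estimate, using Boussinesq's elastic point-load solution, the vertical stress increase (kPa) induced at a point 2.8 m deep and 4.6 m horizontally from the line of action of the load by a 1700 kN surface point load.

Boussinesq vertical stress below a point load on an elastic half-space:
Δσ_z = 3P/(2πz²) · [1 + (r/z)²]^(−5/2)
r/z = 4.6/2.8 = 1.6429; [1+(r/z)²]^(−5/2) = 0.038001.
Δσ_z = 3×1700/(2π×2.8²) × 0.038001 = 103.53 × 0.038001 = 3.934 kPa

Δσ_z ≈ 3.93 kPa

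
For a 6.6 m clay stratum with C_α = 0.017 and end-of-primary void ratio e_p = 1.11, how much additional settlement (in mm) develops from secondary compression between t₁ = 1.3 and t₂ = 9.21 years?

S_s ≈ 45.2 mm

Secondary compression: S_s = C_α·H/(1+e_p)·log₁₀(t₂/t₁)
S_s = 0.017×6.6/(1+1.11)×log₁₀(9.21/1.3)
    = 0.05318 × 0.8503 = 0.04522 m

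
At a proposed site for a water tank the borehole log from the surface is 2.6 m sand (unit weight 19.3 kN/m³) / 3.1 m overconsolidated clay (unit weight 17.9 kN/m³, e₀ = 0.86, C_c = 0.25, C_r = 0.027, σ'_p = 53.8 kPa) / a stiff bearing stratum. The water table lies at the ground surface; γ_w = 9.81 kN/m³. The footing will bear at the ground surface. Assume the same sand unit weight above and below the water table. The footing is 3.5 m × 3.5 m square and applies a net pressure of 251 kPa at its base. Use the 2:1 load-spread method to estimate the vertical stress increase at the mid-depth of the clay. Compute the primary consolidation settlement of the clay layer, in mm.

S_c ≈ 99.8 mm

Mid-depth of clay below the ground surface: z = 2.6 + 3.1/2 = 4.15 m.
Total vertical stress at mid-clay: σ_v = 19.3×2.6 + 17.9×1.55 = 77.925 kPa.
Pore pressure: u = 9.81×(4.15 − 0) = 40.712 kPa.
Initial effective stress: σ'_0 = σ_v − u = 77.925 − 40.712 = 37.213 kPa.
Stress increase at mid-clay by the 2:1 spreading method:
Δσ = qBL/((B+z)(L+z)) = 251×3.5×3.5/((3.5+4.15)(3.5+4.15)) = 52.54 kPa
Final effective stress: σ'_f = 37.213 + 52.54 = 89.753 kPa.
σ'_f = 89.753 > σ'_p = 53.8 kPa, so the stress path crosses the preconsolidation pressure — recompression up to σ'_p, then virgin compression beyond:
S_c = H/(1+e₀)·[C_r·log₁₀(σ'_p/σ'_0) + C_c·log₁₀(σ'_f/σ'_p)]
    = 3.1/1.86 × [0.027×log₁₀(53.8/37.213) + 0.25×log₁₀(89.753/53.8)]
    = 1.6667 × [0.0043224 + 0.055567] = 0.09982 m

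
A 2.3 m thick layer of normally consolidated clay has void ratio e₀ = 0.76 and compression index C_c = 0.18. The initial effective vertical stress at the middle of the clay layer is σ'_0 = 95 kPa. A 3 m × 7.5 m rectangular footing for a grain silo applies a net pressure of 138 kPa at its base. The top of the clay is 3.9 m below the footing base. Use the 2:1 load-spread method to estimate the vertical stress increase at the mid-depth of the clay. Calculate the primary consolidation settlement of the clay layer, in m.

Mid-depth of clay below the footing base: z = 3.9 + 2.3/2 = 5.05 m.
Stress increase at mid-clay by the 2:1 spreading method:
Δσ = qBL/((B+z)(L+z)) = 138×3×7.5/((3+5.05)(7.5+5.05)) = 30.734 kPa
Final effective stress: σ'_f = σ'_0 + Δσ = 95 + 30.734 = 125.73 kPa.
Normally consolidated clay, so the full stress increment lies on the virgin compression line:
S_c = C_c·H/(1+e₀)·log₁₀(σ'_f/σ'_0) = 0.18×2.3/(1+0.76)×log₁₀(125.73/95)
    = 0.23523 × 0.12172 = 0.02863 m

S_c ≈ 0.0286 m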